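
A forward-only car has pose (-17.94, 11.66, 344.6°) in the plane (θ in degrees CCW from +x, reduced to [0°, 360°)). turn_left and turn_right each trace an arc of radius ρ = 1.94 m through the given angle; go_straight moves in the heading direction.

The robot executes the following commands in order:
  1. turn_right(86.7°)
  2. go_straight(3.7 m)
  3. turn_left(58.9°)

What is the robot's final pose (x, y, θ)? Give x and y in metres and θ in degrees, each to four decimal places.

set_pose: (x, y, θ) = (-17.9400, 11.6600, 344.6000°), ρ = 1.94
turn_right(86.7°): centre at ρ to the right, rotate −86.7° → (-16.5583, 9.3830, 257.9000°)
go_straight(3.7): x += 3.7·cos θ, y += 3.7·sin θ → (-17.3339, 5.7652, 257.9000°)
turn_left(58.9°): centre at ρ to the left, rotate +58.9° → (-16.7650, 3.9443, 316.8000°)

(-16.7650, 3.9443, 316.8000°)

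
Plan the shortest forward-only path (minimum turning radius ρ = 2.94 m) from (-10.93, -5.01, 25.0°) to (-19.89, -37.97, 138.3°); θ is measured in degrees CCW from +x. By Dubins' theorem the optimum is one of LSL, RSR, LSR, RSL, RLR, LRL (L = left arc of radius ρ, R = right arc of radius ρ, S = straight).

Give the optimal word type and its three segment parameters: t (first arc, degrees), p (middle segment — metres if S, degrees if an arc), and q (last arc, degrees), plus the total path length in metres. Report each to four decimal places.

RSR: t = 131.3556°, p = 29.2854 m, q = 115.3444°, L = 41.9443 m

Let ψ = atan2(Δy, Δx) = atan2(-32.96, -8.96) = -105.2080° be the start→goal bearing.
Normalize: d = |goal − start| / ρ = 34.156159/2.94 = 11.617741, α = (θ_start − ψ) mod 360° = 130.2080° = 2.272559 rad, β = (θ_goal − ψ) mod 360° = 243.5080° = 4.250017 rad.
Common terms: sin α = 0.763705, cos α = -0.645565, sin β = -0.894997, cos β = -0.446072, cos(α−β) = -0.395546, d² = 134.971910. Work in radians in the unit-radius frame; every candidate has L = ρ·(t + p + q).
LSL: p² = 2 + d² − 2cos(α−β) + 2d(sin α − sin β) = 176.303752; p = √p² = 13.277942; φ = atan2(cos β − cos α, d + sin α − sin β) = 0.015025 rad; t = (φ − α) mod 2π = 4.025651 rad, q = (β − φ) mod 2π = 4.234992 rad → L = 2.94·(4.025651 + 13.277942 + 4.234992) = 2.94·21.538586 = 63.323442 m
RSR: p² = 2 + d² − 2cos(α−β) + 2d(sin β − sin α) = 99.222250; p = √p² = 9.961037; φ = atan2(cos α − cos β, d − sin α + sin β) = -0.020029 rad; t = (α − φ) mod 2π = 2.292588 rad, q = (φ − β) mod 2π = 2.013140 rad → L = 2.94·(2.292588 + 9.961037 + 2.013140) = 2.94·14.266764 = 41.944286 m
LSR: p² = d² − 2 + 2cos(α−β) + 2d(sin α + sin β) = 129.130197; p = √p² = 11.363547; φ = atan2(−cos α − cos β, d + sin α + sin β) − atan2(−2, p) = 0.268969 rad; t = (φ − α) mod 2π = 4.279596 rad, q = (φ − β) mod 2π = 2.302138 rad → L = 2.94·(4.279596 + 11.363547 + 2.302138) = 2.94·17.945280 = 52.759124 m
RSL: p² = d² − 2 + 2cos(α−β) − 2d(sin α + sin β) = 135.231440; p = √p² = 11.628905; φ = atan2(cos α + cos β, d − sin α − sin β) − atan2(2, p) = -0.262966 rad; t = (α − φ) mod 2π = 2.535525 rad, q = (β − φ) mod 2π = 4.512983 rad → L = 2.94·(2.535525 + 11.628905 + 4.512983) = 2.94·18.677413 = 54.911595 m
RLR: c = (6 − d² + 2cos(α−β) + 2d(sin α − sin β))/8 = -11.402781, |c| > 1 → infeasible
LRL: c = (6 − d² + 2cos(α−β) − 2d(sin α − sin β))/8 = -21.037969, |c| > 1 → infeasible
Shortest: RSR with L = 41.944286 m ≈ 41.9443 m
Convert RSR to answer units (arcs ×180/π): t = 2.292588·180/π = 131.3556°, p = ρ·p = 2.94·9.961037 = 29.2854 m, q = 2.013140·180/π = 115.3444°, L = 41.9443 m.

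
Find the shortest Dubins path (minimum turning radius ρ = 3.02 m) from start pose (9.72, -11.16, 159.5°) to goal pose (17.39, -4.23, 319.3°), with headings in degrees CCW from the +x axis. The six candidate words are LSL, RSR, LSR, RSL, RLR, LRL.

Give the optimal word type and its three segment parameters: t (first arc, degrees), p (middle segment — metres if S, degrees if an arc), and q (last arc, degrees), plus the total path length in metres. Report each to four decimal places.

Let ψ = atan2(Δy, Δx) = atan2(6.93, 7.67) = 42.0985° be the start→goal bearing.
Normalize: d = |goal − start| / ρ = 10.337011/3.02 = 3.422851, α = (θ_start − ψ) mod 360° = 117.4015° = 2.049044 rad, β = (θ_goal − ψ) mod 360° = 277.2015° = 4.838080 rad.
Common terms: sin α = 0.887803, cos α = -0.460224, sin β = -0.992111, cos β = 0.125360, cos(α−β) = -0.938493, d² = 11.715912. Work in radians in the unit-radius frame; every candidate has L = ρ·(t + p + q).
LSL: p² = 2 + d² − 2cos(α−β) + 2d(sin α − sin β) = 28.462232; p = √p² = 5.335001; φ = atan2(cos β − cos α, d + sin α − sin β) = 0.109984 rad; t = (φ − α) mod 2π = 4.344126 rad, q = (β − φ) mod 2π = 4.728095 rad → L = 3.02·(4.344126 + 5.335001 + 4.728095) = 3.02·14.407222 = 43.509811 m
RSR: p² = 2 + d² − 2cos(α−β) + 2d(sin β − sin α) = 2.723563; p = √p² = 1.650322; φ = atan2(cos α − cos β, d − sin α + sin β) = -0.362732 rad; t = (α − φ) mod 2π = 2.411776 rad, q = (φ − β) mod 2π = 1.082373 rad → L = 3.02·(2.411776 + 1.650322 + 1.082373) = 3.02·5.144471 = 15.536304 m
LSR: p² = d² − 2 + 2cos(α−β) + 2d(sin α + sin β) = 7.124861; p = √p² = 2.669244; φ = atan2(−cos α − cos β, d + sin α + sin β) − atan2(−2, p) = 0.743604 rad; t = (φ − α) mod 2π = 4.977746 rad, q = (φ − β) mod 2π = 2.188710 rad → L = 3.02·(4.977746 + 2.669244 + 2.188710) = 3.02·9.835699 = 29.703811 m
RSL: p² = d² − 2 + 2cos(α−β) − 2d(sin α + sin β) = 8.552990; p = √p² = 2.924549; φ = atan2(cos α + cos β, d − sin α − sin β) − atan2(2, p) = -0.694470 rad; t = (α − φ) mod 2π = 2.743514 rad, q = (β − φ) mod 2π = 5.532550 rad → L = 3.02·(2.743514 + 2.924549 + 5.532550) = 3.02·11.200614 = 33.825853 m
RLR: c = (6 − d² + 2cos(α−β) + 2d(sin α − sin β))/8 = 0.659555; p = 2π − arccos c = 5.432615 rad; φ = atan2(cos α − cos β, d − sin α + sin β) = -0.362732 rad; t = (α − φ + p/2) mod 2π = 5.128083 rad, q = (α − β − t + p) mod 2π = 3.798681 rad → L = 3.02·(5.128083 + 5.432615 + 3.798681) = 3.02·14.359379 = 43.365325 m
LRL: c = (6 − d² + 2cos(α−β) − 2d(sin α − sin β))/8 = -2.557779, |c| > 1 → infeasible
Shortest: RSR with L = 15.536304 m ≈ 15.5363 m
Convert RSR to answer units (arcs ×180/π): t = 2.411776·180/π = 138.1846°, p = ρ·p = 3.02·1.650322 = 4.9840 m, q = 1.082373·180/π = 62.0154°, L = 15.5363 m.

RSR: t = 138.1846°, p = 4.9840 m, q = 62.0154°, L = 15.5363 m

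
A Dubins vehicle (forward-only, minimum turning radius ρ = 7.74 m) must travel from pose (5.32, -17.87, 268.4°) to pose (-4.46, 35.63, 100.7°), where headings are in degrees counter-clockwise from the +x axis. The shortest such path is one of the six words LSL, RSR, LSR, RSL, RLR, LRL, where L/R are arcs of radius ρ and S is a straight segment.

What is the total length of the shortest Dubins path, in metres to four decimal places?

77.7227 m

Let ψ = atan2(Δy, Δx) = atan2(53.50, -9.78) = 100.3595° be the start→goal bearing.
Normalize: d = |goal − start| / ρ = 54.386565/7.74 = 7.026688, α = (θ_start − ψ) mod 360° = 168.0405° = 2.932860 rad, β = (θ_goal − ψ) mod 360° = 0.3405° = 0.005943 rad.
Common terms: sin α = 0.207220, cos α = -0.978294, sin β = 0.005943, cos β = 0.999982, cos(α−β) = -0.977046, d² = 49.374343. Work in radians in the unit-radius frame; every candidate has L = ρ·(t + p + q).
LSL: p² = 2 + d² − 2cos(α−β) + 2d(sin α − sin β) = 56.157061; p = √p² = 7.493801; φ = atan2(cos β − cos α, d + sin α − sin β) = 0.267155 rad; t = (φ − α) mod 2π = 3.617480 rad, q = (β − φ) mod 2π = 6.021973 rad → L = 7.74·(3.617480 + 7.493801 + 6.021973) = 7.74·17.133255 = 132.611393 m
RSR: p² = 2 + d² − 2cos(α−β) + 2d(sin β − sin α) = 50.499808; p = √p² = 7.106322; φ = atan2(cos α − cos β, d − sin α + sin β) = -0.282110 rad; t = (α − φ) mod 2π = 3.214970 rad, q = (φ − β) mod 2π = 5.995133 rad → L = 7.74·(3.214970 + 7.106322 + 5.995133) = 7.74·16.316424 = 126.289123 m
LSR: p² = d² − 2 + 2cos(α−β) + 2d(sin α + sin β) = 48.415912; p = √p² = 6.958154; φ = atan2(−cos α − cos β, d + sin α + sin β) − atan2(−2, p) = 0.276892 rad; t = (φ − α) mod 2π = 3.627217 rad, q = (φ − β) mod 2π = 0.270949 rad → L = 7.74·(3.627217 + 6.958154 + 0.270949) = 7.74·10.856321 = 84.027921 m
RSL: p² = d² − 2 + 2cos(α−β) − 2d(sin α + sin β) = 42.424592; p = √p² = 6.513416; φ = atan2(cos α + cos β, d − sin α − sin β) − atan2(2, p) = -0.294737 rad; t = (α − φ) mod 2π = 3.227597 rad, q = (β − φ) mod 2π = 0.300680 rad → L = 7.74·(3.227597 + 6.513416 + 0.300680) = 7.74·10.041693 = 77.722702 m
RLR: c = (6 − d² + 2cos(α−β) + 2d(sin α − sin β))/8 = -5.312476, |c| > 1 → infeasible
LRL: c = (6 − d² + 2cos(α−β) − 2d(sin α − sin β))/8 = -6.019633, |c| > 1 → infeasible
Shortest: RSL with L = 77.722702 m ≈ 77.7227 m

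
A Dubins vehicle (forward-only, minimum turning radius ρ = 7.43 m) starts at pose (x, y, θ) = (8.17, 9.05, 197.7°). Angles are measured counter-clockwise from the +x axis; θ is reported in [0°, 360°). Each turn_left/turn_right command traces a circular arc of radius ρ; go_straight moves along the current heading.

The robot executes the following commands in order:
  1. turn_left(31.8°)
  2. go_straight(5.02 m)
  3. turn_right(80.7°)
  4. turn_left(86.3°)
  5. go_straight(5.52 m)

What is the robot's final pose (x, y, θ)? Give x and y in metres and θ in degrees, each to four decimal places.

(-21.0808, -5.1816, 235.1000°)

set_pose: (x, y, θ) = (8.1700, 9.0500, 197.7000°), ρ = 7.43
turn_left(31.8°): centre at ρ to the left, rotate +31.8° → (4.7791, 6.7971, 229.5000°)
go_straight(5.02): x += 5.02·cos θ, y += 5.02·sin θ → (1.5189, 2.9799, 229.5000°)
turn_right(80.7°): centre at ρ to the right, rotate −80.7° → (-7.9798, 1.4499, 148.8000°)
turn_left(86.3°): centre at ρ to the left, rotate +86.3° → (-17.9225, -0.6544, 235.1000°)
go_straight(5.52): x += 5.52·cos θ, y += 5.52·sin θ → (-21.0808, -5.1816, 235.1000°)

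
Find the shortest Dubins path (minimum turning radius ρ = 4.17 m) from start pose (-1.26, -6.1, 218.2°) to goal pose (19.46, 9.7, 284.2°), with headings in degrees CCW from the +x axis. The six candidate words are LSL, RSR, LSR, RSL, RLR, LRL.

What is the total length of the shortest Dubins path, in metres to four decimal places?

43.8262 m

Let ψ = atan2(Δy, Δx) = atan2(15.80, 20.72) = 37.3273° be the start→goal bearing.
Normalize: d = |goal − start| / ρ = 26.056830/4.17 = 6.248640, α = (θ_start − ψ) mod 360° = 180.8727° = 3.156825 rad, β = (θ_goal − ψ) mod 360° = 246.8727° = 4.308742 rad.
Common terms: sin α = -0.015231, cos α = -0.999884, sin β = -0.919635, cos β = -0.392775, cos(α−β) = 0.406737, d² = 39.045506. Work in radians in the unit-radius frame; every candidate has L = ρ·(t + p + q).
LSL: p² = 2 + d² − 2cos(α−β) + 2d(sin α − sin β) = 51.534614; p = √p² = 7.178761; φ = atan2(cos β − cos α, d + sin α − sin β) = 0.084671 rad; t = (φ − α) mod 2π = 3.211032 rad, q = (β − φ) mod 2π = 4.224071 rad → L = 4.17·(3.211032 + 7.178761 + 4.224071) = 4.17·14.613864 = 60.939812 m
RSR: p² = 2 + d² − 2cos(α−β) + 2d(sin β − sin α) = 28.929452; p = √p² = 5.378611; φ = atan2(cos α − cos β, d − sin α + sin β) = -0.113116 rad; t = (α − φ) mod 2π = 3.269940 rad, q = (φ − β) mod 2π = 1.861328 rad → L = 4.17·(3.269940 + 5.378611 + 1.861328) = 4.17·10.509879 = 43.826194 m
LSR: p² = d² − 2 + 2cos(α−β) + 2d(sin α + sin β) = 26.175695; p = √p² = 5.116219; φ = atan2(−cos α − cos β, d + sin α + sin β) − atan2(−2, p) = 0.628969 rad; t = (φ − α) mod 2π = 3.755329 rad, q = (φ − β) mod 2π = 2.603412 rad → L = 4.17·(3.755329 + 5.116219 + 2.603412) = 4.17·11.474960 = 47.850583 m
RSL: p² = d² − 2 + 2cos(α−β) − 2d(sin α + sin β) = 49.542263; p = √p² = 7.038627; φ = atan2(cos α + cos β, d − sin α − sin β) − atan2(2, p) = -0.468343 rad; t = (α − φ) mod 2π = 3.625168 rad, q = (β − φ) mod 2π = 4.777085 rad → L = 4.17·(3.625168 + 7.038627 + 4.777085) = 4.17·15.440879 = 64.388465 m
RLR: c = (6 − d² + 2cos(α−β) + 2d(sin α − sin β))/8 = -2.616181, |c| > 1 → infeasible
LRL: c = (6 − d² + 2cos(α−β) − 2d(sin α − sin β))/8 = -5.441827, |c| > 1 → infeasible
Shortest: RSR with L = 43.826194 m ≈ 43.8262 m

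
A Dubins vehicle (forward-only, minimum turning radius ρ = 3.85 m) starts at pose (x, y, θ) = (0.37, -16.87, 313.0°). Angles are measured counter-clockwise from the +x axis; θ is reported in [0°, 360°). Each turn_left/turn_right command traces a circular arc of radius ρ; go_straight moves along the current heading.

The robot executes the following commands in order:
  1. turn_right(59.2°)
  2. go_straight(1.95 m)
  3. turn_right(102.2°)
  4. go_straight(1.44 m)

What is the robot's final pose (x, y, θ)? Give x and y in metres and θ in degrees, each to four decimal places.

(-6.0876, -24.0700, 151.6000°)

set_pose: (x, y, θ) = (0.3700, -16.8700, 313.0000°), ρ = 3.85
turn_right(59.2°): centre at ρ to the right, rotate −59.2° → (1.2514, -20.5698, 253.8000°)
go_straight(1.95): x += 1.95·cos θ, y += 1.95·sin θ → (0.7074, -22.4424, 253.8000°)
turn_right(102.2°): centre at ρ to the right, rotate −102.2° → (-4.8209, -24.7549, 151.6000°)
go_straight(1.44): x += 1.44·cos θ, y += 1.44·sin θ → (-6.0876, -24.0700, 151.6000°)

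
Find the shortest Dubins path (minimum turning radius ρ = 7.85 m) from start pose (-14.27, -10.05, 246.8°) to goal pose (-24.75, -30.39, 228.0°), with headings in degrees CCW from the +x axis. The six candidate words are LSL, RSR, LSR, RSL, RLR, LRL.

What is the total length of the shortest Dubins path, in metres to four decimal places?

22.9052 m

Let ψ = atan2(Δy, Δx) = atan2(-20.34, -10.48) = -117.2594° be the start→goal bearing.
Normalize: d = |goal − start| / ρ = 22.881128/7.85 = 2.914793, α = (θ_start − ψ) mod 360° = 4.0594° = 0.070849 rad, β = (θ_goal − ψ) mod 360° = 345.2594° = 6.025913 rad.
Common terms: sin α = 0.070790, cos α = 0.997491, sin β = -0.254444, cos β = 0.967088, cos(α−β) = 0.946649, d² = 8.496020. Work in radians in the unit-radius frame; every candidate has L = ρ·(t + p + q).
LSL: p² = 2 + d² − 2cos(α−β) + 2d(sin α − sin β) = 10.498701; p = √p² = 3.240170; φ = atan2(cos β − cos α, d + sin α − sin β) = -0.009383 rad; t = (φ − α) mod 2π = 6.202952 rad, q = (β − φ) mod 2π = 6.035296 rad → L = 7.85·(6.202952 + 3.240170 + 6.035296) = 7.85·15.478419 = 121.505586 m
RSR: p² = 2 + d² − 2cos(α−β) + 2d(sin β − sin α) = 6.706742; p = √p² = 2.589738; φ = atan2(cos α − cos β, d − sin α + sin β) = 0.011740 rad; t = (α − φ) mod 2π = 0.059109 rad, q = (φ − β) mod 2π = 0.269013 rad → L = 7.85·(0.059109 + 2.589738 + 0.269013) = 7.85·2.917860 = 22.905199 m
LSR: p² = d² − 2 + 2cos(α−β) + 2d(sin α + sin β) = 7.318695; p = √p² = 2.705309; φ = atan2(−cos α − cos β, d + sin α + sin β) − atan2(−2, p) = 0.013031 rad; t = (φ − α) mod 2π = 6.225367 rad, q = (φ − β) mod 2π = 0.270303 rad → L = 7.85·(6.225367 + 2.705309 + 0.270303) = 7.85·9.200979 = 72.227681 m
RSL: p² = d² − 2 + 2cos(α−β) − 2d(sin α + sin β) = 9.459943; p = √p² = 3.075702; φ = atan2(cos α + cos β, d − sin α − sin β) − atan2(2, p) = -0.011474 rad; t = (α − φ) mod 2π = 0.082323 rad, q = (β − φ) mod 2π = 6.037387 rad → L = 7.85·(0.082323 + 3.075702 + 6.037387) = 7.85·9.195412 = 72.183985 m
RLR: c = (6 − d² + 2cos(α−β) + 2d(sin α − sin β))/8 = 0.161657; p = 2π − arccos c = 4.874759 rad; φ = atan2(cos α − cos β, d − sin α + sin β) = 0.011740 rad; t = (α − φ + p/2) mod 2π = 2.496489 rad, q = (α − β − t + p) mod 2π = 2.706392 rad → L = 7.85·(2.496489 + 4.874759 + 2.706392) = 7.85·10.077639 = 79.109469 m
LRL: c = (6 − d² + 2cos(α−β) − 2d(sin α − sin β))/8 = -0.312338; p = 2π − arccos c = 4.394736 rad; φ = atan2(cos β − cos α, d + sin α − sin β) = -0.009383 rad; t = (φ − α + p/2) mod 2π = 2.117135 rad, q = (β − α − t + p) mod 2π = 1.949479 rad → L = 7.85·(2.117135 + 4.394736 + 1.949479) = 7.85·8.461351 = 66.421602 m
Shortest: RSR with L = 22.905199 m ≈ 22.9052 m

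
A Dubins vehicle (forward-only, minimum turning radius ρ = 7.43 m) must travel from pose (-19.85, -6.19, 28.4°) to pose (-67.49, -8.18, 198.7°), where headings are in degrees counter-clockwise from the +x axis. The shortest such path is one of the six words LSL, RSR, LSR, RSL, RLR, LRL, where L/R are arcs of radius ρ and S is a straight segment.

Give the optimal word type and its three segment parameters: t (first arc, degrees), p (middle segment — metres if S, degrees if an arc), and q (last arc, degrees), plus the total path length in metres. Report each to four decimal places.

LSR: t = 172.0652°, p = 44.0744 m, q = 1.7652°, L = 66.6164 m

Let ψ = atan2(Δy, Δx) = atan2(-1.99, -47.64) = -177.6081° be the start→goal bearing.
Normalize: d = |goal − start| / ρ = 47.681545/7.43 = 6.417435, α = (θ_start − ψ) mod 360° = 206.0081° = 3.595519 rad, β = (θ_goal − ψ) mod 360° = 16.3081° = 0.284629 rad.
Common terms: sin α = -0.438497, cos α = -0.898732, sin β = 0.280802, cos β = 0.959766, cos(α−β) = -0.985703, d² = 41.183476. Work in radians in the unit-radius frame; every candidate has L = ρ·(t + p + q).
LSL: p² = 2 + d² − 2cos(α−β) + 2d(sin α − sin β) = 35.922773; p = √p² = 5.993561; φ = atan2(cos β − cos α, d + sin α − sin β) = 0.315280 rad; t = (φ − α) mod 2π = 3.002946 rad, q = (β − φ) mod 2π = 6.252535 rad → L = 7.43·(3.002946 + 5.993561 + 6.252535) = 7.43·15.249042 = 113.300382 m
RSR: p² = 2 + d² − 2cos(α−β) + 2d(sin β − sin α) = 54.386994; p = √p² = 7.374754; φ = atan2(cos α − cos β, d − sin α + sin β) = -0.254755 rad; t = (α − φ) mod 2π = 3.850274 rad, q = (φ − β) mod 2π = 5.743801 rad → L = 7.43·(3.850274 + 7.374754 + 5.743801) = 7.43·16.968829 = 126.078397 m
LSR: p² = d² − 2 + 2cos(α−β) + 2d(sin α + sin β) = 35.188064; p = √p² = 5.931953; φ = atan2(−cos α − cos β, d + sin α + sin β) − atan2(−2, p) = 0.315438 rad; t = (φ − α) mod 2π = 3.003105 rad, q = (φ − β) mod 2π = 0.030809 rad → L = 7.43·(3.003105 + 5.931953 + 0.030809) = 7.43·8.965866 = 66.616387 m
RSL: p² = d² − 2 + 2cos(α−β) − 2d(sin α + sin β) = 39.236076; p = √p² = 6.263871; φ = atan2(cos α + cos β, d − sin α − sin β) − atan2(2, p) = -0.299778 rad; t = (α − φ) mod 2π = 3.895297 rad, q = (β − φ) mod 2π = 0.584407 rad → L = 7.43·(3.895297 + 6.263871 + 0.584407) = 7.43·10.743574 = 79.824757 m
RLR: c = (6 − d² + 2cos(α−β) + 2d(sin α − sin β))/8 = -5.798374, |c| > 1 → infeasible
LRL: c = (6 − d² + 2cos(α−β) − 2d(sin α − sin β))/8 = -3.490347, |c| > 1 → infeasible
Shortest: LSR with L = 66.616387 m ≈ 66.6164 m
Convert LSR to answer units (arcs ×180/π): t = 3.003105·180/π = 172.0652°, p = ρ·p = 7.43·5.931953 = 44.0744 m, q = 0.030809·180/π = 1.7652°, L = 66.6164 m.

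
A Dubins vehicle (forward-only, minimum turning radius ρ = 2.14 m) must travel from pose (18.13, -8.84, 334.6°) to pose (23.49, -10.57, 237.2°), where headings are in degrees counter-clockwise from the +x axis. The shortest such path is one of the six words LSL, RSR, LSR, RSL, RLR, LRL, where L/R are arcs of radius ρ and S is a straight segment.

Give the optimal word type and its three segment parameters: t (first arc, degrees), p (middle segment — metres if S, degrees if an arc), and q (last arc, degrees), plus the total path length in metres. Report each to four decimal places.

Let ψ = atan2(Δy, Δx) = atan2(-1.73, 5.36) = -17.8881° be the start→goal bearing.
Normalize: d = |goal − start| / ρ = 5.632273/2.14 = 2.631903, α = (θ_start − ψ) mod 360° = 352.4881° = 6.152077 rad, β = (θ_goal − ψ) mod 360° = 255.0881° = 4.452127 rad.
Common terms: sin α = -0.130733, cos α = 0.991418, sin β = -0.966322, cos β = -0.257334, cos(α−β) = -0.128796, d² = 6.926915. Work in radians in the unit-radius frame; every candidate has L = ρ·(t + p + q).
LSL: p² = 2 + d² − 2cos(α−β) + 2d(sin α − sin β) = 13.582889; p = √p² = 3.685497; φ = atan2(cos β − cos α, d + sin α − sin β) = -0.345672 rad; t = (φ − α) mod 2π = 6.068622 rad, q = (β − φ) mod 2π = 4.797798 rad → L = 2.14·(6.068622 + 3.685497 + 4.797798) = 2.14·14.551917 = 31.141103 m
RSR: p² = 2 + d² − 2cos(α−β) + 2d(sin β − sin α) = 4.786123; p = √p² = 2.187721; φ = atan2(cos α − cos β, d − sin α + sin β) = 0.607480 rad; t = (α − φ) mod 2π = 5.544597 rad, q = (φ − β) mod 2π = 2.438539 rad → L = 2.14·(5.544597 + 2.187721 + 2.438539) = 2.14·10.170857 = 21.765634 m
LSR: p² = d² − 2 + 2cos(α−β) + 2d(sin α + sin β) = -1.105363 < 0 → infeasible
RSL: p² = d² − 2 + 2cos(α−β) − 2d(sin α + sin β) = 10.444010; p = √p² = 3.231719; φ = atan2(cos α + cos β, d − sin α − sin β) − atan2(2, p) = -0.359801 rad; t = (α − φ) mod 2π = 0.228693 rad, q = (β − φ) mod 2π = 4.811928 rad → L = 2.14·(0.228693 + 3.231719 + 4.811928) = 2.14·8.272340 = 17.702808 m
RLR: c = (6 − d² + 2cos(α−β) + 2d(sin α − sin β))/8 = 0.401735; p = 2π − arccos c = 5.125799 rad; φ = atan2(cos α − cos β, d − sin α + sin β) = 0.607480 rad; t = (α − φ + p/2) mod 2π = 1.824311 rad, q = (α − β − t + p) mod 2π = 5.001438 rad → L = 2.14·(1.824311 + 5.125799 + 5.001438) = 2.14·11.951549 = 25.576315 m
LRL: c = (6 − d² + 2cos(α−β) − 2d(sin α − sin β))/8 = -0.697861; p = 2π − arccos c = 3.939982 rad; φ = atan2(cos β − cos α, d + sin α − sin β) = -0.345672 rad; t = (φ − α + p/2) mod 2π = 1.755427 rad, q = (β − α − t + p) mod 2π = 0.484604 rad → L = 2.14·(1.755427 + 3.939982 + 0.484604) = 2.14·6.180013 = 13.225229 m
Shortest: LRL with L = 13.225229 m ≈ 13.2252 m
Convert LRL to answer units (arcs ×180/π): t = 1.755427·180/π = 100.5786°, p = 3.939982·180/π = 225.7443°, q = 0.484604·180/π = 27.7658°, L = 13.2252 m.

LRL: t = 100.5786°, p = 225.7443°, q = 27.7658°, L = 13.2252 m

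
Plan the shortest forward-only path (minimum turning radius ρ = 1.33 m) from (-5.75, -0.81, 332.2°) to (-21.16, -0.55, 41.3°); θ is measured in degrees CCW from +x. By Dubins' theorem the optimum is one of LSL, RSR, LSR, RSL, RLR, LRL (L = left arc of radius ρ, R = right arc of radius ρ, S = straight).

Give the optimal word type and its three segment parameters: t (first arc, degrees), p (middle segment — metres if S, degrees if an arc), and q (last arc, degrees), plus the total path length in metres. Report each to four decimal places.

RSR: t = 154.0005°, p = 13.9188 m, q = 136.8995°, L = 20.6714 m

Let ψ = atan2(Δy, Δx) = atan2(0.26, -15.41) = 179.0334° be the start→goal bearing.
Normalize: d = |goal − start| / ρ = 15.412193/1.33 = 11.588115, α = (θ_start − ψ) mod 360° = 153.1666° = 2.673262 rad, β = (θ_goal − ψ) mod 360° = 222.2666° = 3.879284 rad.
Common terms: sin α = 0.451398, cos α = -0.892323, sin β = -0.672581, cos β = -0.740023, cos(α−β) = 0.356738, d² = 134.284414. Work in radians in the unit-radius frame; every candidate has L = ρ·(t + p + q).
LSL: p² = 2 + d² − 2cos(α−β) + 2d(sin α − sin β) = 161.620534; p = √p² = 12.713006; φ = atan2(cos β − cos α, d + sin α − sin β) = 0.011980 rad; t = (φ − α) mod 2π = 3.621904 rad, q = (β − φ) mod 2π = 3.867304 rad → L = 1.33·(3.621904 + 12.713006 + 3.867304) = 1.33·20.202214 = 26.868945 m
RSR: p² = 2 + d² − 2cos(α−β) + 2d(sin β − sin α) = 109.521342; p = √p² = 10.465244; φ = atan2(cos α − cos β, d − sin α + sin β) = -0.014553 rad; t = (α − φ) mod 2π = 2.687815 rad, q = (φ − β) mod 2π = 2.389348 rad → L = 1.33·(2.687815 + 10.465244 + 2.389348) = 1.33·15.542407 = 20.671402 m
LSR: p² = d² − 2 + 2cos(α−β) + 2d(sin α + sin β) = 127.871684; p = √p² = 11.308036; φ = atan2(−cos α − cos β, d + sin α + sin β) − atan2(−2, p) = 0.317685 rad; t = (φ − α) mod 2π = 3.927608 rad, q = (φ − β) mod 2π = 2.721586 rad → L = 1.33·(3.927608 + 11.308036 + 2.721586) = 1.33·17.957230 = 23.883116 m
RSL: p² = d² − 2 + 2cos(α−β) − 2d(sin α + sin β) = 138.124097; p = √p² = 11.752621; φ = atan2(cos α + cos β, d − sin α − sin β) − atan2(2, p) = -0.305915 rad; t = (α − φ) mod 2π = 2.979177 rad, q = (β − φ) mod 2π = 4.185199 rad → L = 1.33·(2.979177 + 11.752621 + 4.185199) = 1.33·18.916997 = 25.159606 m
RLR: c = (6 − d² + 2cos(α−β) + 2d(sin α − sin β))/8 = -12.690168, |c| > 1 → infeasible
LRL: c = (6 − d² + 2cos(α−β) − 2d(sin α − sin β))/8 = -19.202567, |c| > 1 → infeasible
Shortest: RSR with L = 20.671402 m ≈ 20.6714 m
Convert RSR to answer units (arcs ×180/π): t = 2.687815·180/π = 154.0005°, p = ρ·p = 1.33·10.465244 = 13.9188 m, q = 2.389348·180/π = 136.8995°, L = 20.6714 m.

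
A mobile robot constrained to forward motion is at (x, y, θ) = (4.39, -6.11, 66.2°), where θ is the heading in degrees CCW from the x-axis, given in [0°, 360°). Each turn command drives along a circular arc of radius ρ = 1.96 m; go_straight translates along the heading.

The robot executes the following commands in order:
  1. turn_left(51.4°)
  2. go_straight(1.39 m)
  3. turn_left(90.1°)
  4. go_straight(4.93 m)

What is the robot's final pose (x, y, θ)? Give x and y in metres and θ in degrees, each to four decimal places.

(-3.3234, -4.6435, 207.7000°)

set_pose: (x, y, θ) = (4.3900, -6.1100, 66.2000°), ρ = 1.96
turn_left(51.4°): centre at ρ to the left, rotate +51.4° → (4.3336, -4.4110, 117.6000°)
go_straight(1.39): x += 1.39·cos θ, y += 1.39·sin θ → (3.6897, -3.1792, 117.6000°)
turn_left(90.1°): centre at ρ to the left, rotate +90.1° → (1.0416, -2.3519, 207.7000°)
go_straight(4.93): x += 4.93·cos θ, y += 4.93·sin θ → (-3.3234, -4.6435, 207.7000°)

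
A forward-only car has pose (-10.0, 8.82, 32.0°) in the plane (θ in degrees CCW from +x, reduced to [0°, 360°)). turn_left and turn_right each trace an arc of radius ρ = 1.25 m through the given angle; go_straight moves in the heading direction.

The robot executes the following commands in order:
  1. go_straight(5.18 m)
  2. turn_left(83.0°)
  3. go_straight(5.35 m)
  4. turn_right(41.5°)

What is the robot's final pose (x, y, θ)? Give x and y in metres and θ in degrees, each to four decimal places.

set_pose: (x, y, θ) = (-10.0000, 8.8200, 32.0000°), ρ = 1.25
go_straight(5.18): x += 5.18·cos θ, y += 5.18·sin θ → (-5.6071, 11.5650, 32.0000°)
turn_left(83.0°): centre at ρ to the left, rotate +83.0° → (-5.1366, 13.1533, 115.0000°)
go_straight(5.35): x += 5.35·cos θ, y += 5.35·sin θ → (-7.3976, 18.0021, 115.0000°)
turn_right(41.5°): centre at ρ to the right, rotate −41.5° → (-7.4633, 18.8854, 73.5000°)

(-7.4633, 18.8854, 73.5000°)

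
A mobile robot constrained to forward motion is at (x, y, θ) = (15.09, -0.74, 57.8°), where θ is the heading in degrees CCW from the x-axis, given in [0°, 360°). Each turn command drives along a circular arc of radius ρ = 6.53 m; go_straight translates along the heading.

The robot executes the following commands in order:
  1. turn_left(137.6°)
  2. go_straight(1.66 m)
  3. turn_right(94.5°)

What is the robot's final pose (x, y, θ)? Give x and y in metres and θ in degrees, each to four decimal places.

set_pose: (x, y, θ) = (15.0900, -0.7400, 57.8000°), ρ = 6.53
turn_left(137.6°): centre at ρ to the left, rotate +137.6° → (7.8303, 9.0352, 195.4000°)
go_straight(1.66): x += 1.66·cos θ, y += 1.66·sin θ → (6.2299, 8.5944, 195.4000°)
turn_right(94.5°): centre at ρ to the right, rotate −94.5° → (-1.9164, 13.6552, 100.9000°)

(-1.9164, 13.6552, 100.9000°)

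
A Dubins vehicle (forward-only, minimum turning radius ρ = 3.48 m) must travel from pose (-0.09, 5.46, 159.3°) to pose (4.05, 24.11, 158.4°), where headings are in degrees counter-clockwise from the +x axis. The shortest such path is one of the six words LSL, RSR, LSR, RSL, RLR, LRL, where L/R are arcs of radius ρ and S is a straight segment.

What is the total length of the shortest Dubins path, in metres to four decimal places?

23.5914 m

Let ψ = atan2(Δy, Δx) = atan2(18.65, 4.14) = 77.4842° be the start→goal bearing.
Normalize: d = |goal − start| / ρ = 19.103981/3.48 = 5.489650, α = (θ_start − ψ) mod 360° = 81.8158° = 1.427955 rad, β = (θ_goal − ψ) mod 360° = 80.9158° = 1.412247 rad.
Common terms: sin α = 0.989816, cos α = 0.142356, sin β = 0.987457, cos β = 0.157886, cos(α−β) = 0.999877, d² = 30.136255. Work in radians in the unit-radius frame; every candidate has L = ρ·(t + p + q).
LSL: p² = 2 + d² − 2cos(α−β) + 2d(sin α − sin β) = 30.162392; p = √p² = 5.492030; φ = atan2(cos β − cos α, d + sin α − sin β) = 0.002828 rad; t = (φ − α) mod 2π = 4.858058 rad, q = (β − φ) mod 2π = 1.409419 rad → L = 3.48·(4.858058 + 5.492030 + 1.409419) = 3.48·11.759507 = 40.923085 m
RSR: p² = 2 + d² − 2cos(α−β) + 2d(sin β − sin α) = 30.110611; p = √p² = 5.487314; φ = atan2(cos α − cos β, d − sin α + sin β) = -0.002830 rad; t = (α − φ) mod 2π = 1.430785 rad, q = (φ − β) mod 2π = 4.868108 rad → L = 3.48·(1.430785 + 5.487314 + 4.868108) = 3.48·11.786207 = 41.016000 m
LSR: p² = d² − 2 + 2cos(α−β) + 2d(sin α + sin β) = 51.845079; p = √p² = 7.200353; φ = atan2(−cos α − cos β, d + sin α + sin β) − atan2(−2, p) = 0.230746 rad; t = (φ − α) mod 2π = 5.085977 rad, q = (φ − β) mod 2π = 5.101685 rad → L = 3.48·(5.085977 + 7.200353 + 5.101685) = 3.48·17.388014 = 60.510288 m
RSL: p² = d² − 2 + 2cos(α−β) − 2d(sin α + sin β) = 8.426937; p = √p² = 2.902919; φ = atan2(cos α + cos β, d − sin α − sin β) − atan2(2, p) = -0.518005 rad; t = (α − φ) mod 2π = 1.945960 rad, q = (β − φ) mod 2π = 1.930253 rad → L = 3.48·(1.945960 + 2.902919 + 1.930253) = 3.48·6.779132 = 23.591378 m
RLR: c = (6 − d² + 2cos(α−β) + 2d(sin α − sin β))/8 = -2.763826, |c| > 1 → infeasible
LRL: c = (6 − d² + 2cos(α−β) − 2d(sin α − sin β))/8 = -2.770299, |c| > 1 → infeasible
Shortest: RSL with L = 23.591378 m ≈ 23.5914 m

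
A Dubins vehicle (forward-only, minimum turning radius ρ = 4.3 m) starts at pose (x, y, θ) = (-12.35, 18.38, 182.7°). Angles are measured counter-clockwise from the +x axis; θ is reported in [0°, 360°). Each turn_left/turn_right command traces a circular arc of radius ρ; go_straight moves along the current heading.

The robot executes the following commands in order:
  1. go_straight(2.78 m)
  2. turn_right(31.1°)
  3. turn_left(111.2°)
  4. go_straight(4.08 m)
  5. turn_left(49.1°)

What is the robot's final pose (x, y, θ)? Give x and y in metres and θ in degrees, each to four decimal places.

set_pose: (x, y, θ) = (-12.3500, 18.3800, 182.7000°), ρ = 4.3
go_straight(2.78): x += 2.78·cos θ, y += 2.78·sin θ → (-15.1269, 18.2490, 182.7000°)
turn_right(31.1°): centre at ρ to the right, rotate −31.1° → (-17.3747, 18.7618, 151.6000°)
turn_left(111.2°): centre at ρ to the left, rotate +111.2° → (-23.6859, 15.5182, 262.8000°)
go_straight(4.08): x += 4.08·cos θ, y += 4.08·sin θ → (-24.1973, 11.4704, 262.8000°)
turn_left(49.1°): centre at ρ to the left, rotate +49.1° → (-23.1317, 8.0598, 311.9000°)

(-23.1317, 8.0598, 311.9000°)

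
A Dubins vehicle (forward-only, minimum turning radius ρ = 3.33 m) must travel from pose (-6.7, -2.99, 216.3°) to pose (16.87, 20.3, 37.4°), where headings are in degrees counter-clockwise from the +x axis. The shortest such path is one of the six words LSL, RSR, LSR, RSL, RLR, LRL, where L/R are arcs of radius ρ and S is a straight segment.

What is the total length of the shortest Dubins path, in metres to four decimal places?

Let ψ = atan2(Δy, Δx) = atan2(23.29, 23.57) = 44.6576° be the start→goal bearing.
Normalize: d = |goal − start| / ρ = 33.135615/3.33 = 9.950635, α = (θ_start − ψ) mod 360° = 171.6424° = 2.995724 rad, β = (θ_goal − ψ) mod 360° = 352.7424° = 6.156515 rad.
Common terms: sin α = 0.145352, cos α = -0.989380, sin β = -0.126331, cos β = 0.991988, cos(α−β) = -0.999816, d² = 99.015141. Work in radians in the unit-radius frame; every candidate has L = ρ·(t + p + q).
LSL: p² = 2 + d² − 2cos(α−β) + 2d(sin α − sin β) = 108.421612; p = √p² = 10.412570; φ = atan2(cos β − cos α, d + sin α − sin β) = 0.191454 rad; t = (φ − α) mod 2π = 3.478915 rad, q = (β − φ) mod 2π = 5.965062 rad → L = 3.33·(3.478915 + 10.412570 + 5.965062) = 3.33·19.856546 = 66.122300 m
RSR: p² = 2 + d² − 2cos(α−β) + 2d(sin β − sin α) = 97.607934; p = √p² = 9.879673; φ = atan2(cos α − cos β, d − sin α + sin β) = -0.201919 rad; t = (α − φ) mod 2π = 3.197643 rad, q = (φ − β) mod 2π = 6.207936 rad → L = 3.33·(3.197643 + 9.879673 + 6.207936) = 3.33·19.285252 = 64.219889 m
LSR: p² = d² − 2 + 2cos(α−β) + 2d(sin α + sin β) = 95.394039; p = √p² = 9.766987; φ = atan2(−cos α − cos β, d + sin α + sin β) − atan2(−2, p) = 0.201718 rad; t = (φ − α) mod 2π = 3.489179 rad, q = (φ − β) mod 2π = 0.328387 rad → L = 3.33·(3.489179 + 9.766987 + 0.328387) = 3.33·13.584553 = 45.236563 m
RSL: p² = d² − 2 + 2cos(α−β) − 2d(sin α + sin β) = 94.636981; p = √p² = 9.728154; φ = atan2(cos α + cos β, d − sin α − sin β) − atan2(2, p) = -0.202501 rad; t = (α − φ) mod 2π = 3.198225 rad, q = (β − φ) mod 2π = 0.075831 rad → L = 3.33·(3.198225 + 9.728154 + 0.075831) = 3.33·13.002210 = 43.297361 m
RLR: c = (6 − d² + 2cos(α−β) + 2d(sin α − sin β))/8 = -11.200992, |c| > 1 → infeasible
LRL: c = (6 − d² + 2cos(α−β) − 2d(sin α − sin β))/8 = -12.552701, |c| > 1 → infeasible
Shortest: RSL with L = 43.297361 m ≈ 43.2974 m

43.2974 m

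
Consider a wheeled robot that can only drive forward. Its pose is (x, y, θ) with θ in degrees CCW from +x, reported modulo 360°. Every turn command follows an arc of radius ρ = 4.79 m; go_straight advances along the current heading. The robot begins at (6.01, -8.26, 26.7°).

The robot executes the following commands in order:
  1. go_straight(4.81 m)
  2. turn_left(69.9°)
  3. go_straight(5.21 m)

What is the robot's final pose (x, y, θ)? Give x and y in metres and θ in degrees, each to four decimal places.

(12.3143, 3.9065, 96.6000°)

set_pose: (x, y, θ) = (6.0100, -8.2600, 26.7000°), ρ = 4.79
go_straight(4.81): x += 4.81·cos θ, y += 4.81·sin θ → (10.3071, -6.0988, 26.7000°)
turn_left(69.9°): centre at ρ to the left, rotate +69.9° → (12.9131, -1.2690, 96.6000°)
go_straight(5.21): x += 5.21·cos θ, y += 5.21·sin θ → (12.3143, 3.9065, 96.6000°)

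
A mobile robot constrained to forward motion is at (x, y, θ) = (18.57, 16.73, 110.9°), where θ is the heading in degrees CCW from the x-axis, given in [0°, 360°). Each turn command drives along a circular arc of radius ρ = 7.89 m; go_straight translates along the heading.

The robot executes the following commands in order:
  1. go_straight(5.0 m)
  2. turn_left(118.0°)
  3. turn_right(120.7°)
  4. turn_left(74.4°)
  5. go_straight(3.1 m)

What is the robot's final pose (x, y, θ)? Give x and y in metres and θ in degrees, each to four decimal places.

(-20.9211, 31.7723, 182.6000°)

set_pose: (x, y, θ) = (18.5700, 16.7300, 110.9000°), ρ = 7.89
go_straight(5.0): x += 5.0·cos θ, y += 5.0·sin θ → (16.7863, 21.4010, 110.9000°)
turn_left(118.0°): centre at ρ to the left, rotate +118.0° → (3.4698, 23.7731, 228.9000°)
turn_right(120.7°): centre at ρ to the right, rotate −120.7° → (-9.9711, 26.4954, 108.2000°)
turn_left(74.4°): centre at ρ to the left, rotate +74.4° → (-17.8243, 31.9130, 182.6000°)
go_straight(3.1): x += 3.1·cos θ, y += 3.1·sin θ → (-20.9211, 31.7723, 182.6000°)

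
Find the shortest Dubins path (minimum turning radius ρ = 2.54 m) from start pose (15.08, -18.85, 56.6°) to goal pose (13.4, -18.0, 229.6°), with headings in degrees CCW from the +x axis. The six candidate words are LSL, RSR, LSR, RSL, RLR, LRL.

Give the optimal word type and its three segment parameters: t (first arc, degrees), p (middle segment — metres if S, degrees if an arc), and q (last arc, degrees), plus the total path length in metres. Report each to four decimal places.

RLR: t = 47.7563°, p = 273.9528°, q = 53.1965°, L = 16.6201 m

Let ψ = atan2(Δy, Δx) = atan2(0.85, -1.68) = 153.1628° be the start→goal bearing.
Normalize: d = |goal − start| / ρ = 1.882790/2.54 = 0.741256, α = (θ_start − ψ) mod 360° = 263.4372° = 4.597847 rad, β = (θ_goal − ψ) mod 360° = 76.4372° = 1.334081 rad.
Common terms: sin α = -0.993447, cos α = -0.114292, sin β = 0.972114, cos β = 0.234510, cos(α−β) = -0.992546, d² = 0.549461. Work in radians in the unit-radius frame; every candidate has L = ρ·(t + p + q).
LSL: p² = 2 + d² − 2cos(α−β) + 2d(sin α − sin β) = 1.620585; p = √p² = 1.273022; φ = atan2(cos β − cos α, d + sin α − sin β) = 2.864048 rad; t = (φ − α) mod 2π = 4.549386 rad, q = (β − φ) mod 2π = 4.753219 rad → L = 2.54·(4.549386 + 1.273022 + 4.753219) = 2.54·10.575627 = 26.862092 m
RSR: p² = 2 + d² − 2cos(α−β) + 2d(sin β − sin α) = 7.448521; p = √p² = 2.729198; φ = atan2(cos α − cos β, d − sin α + sin β) = -0.128154 rad; t = (α − φ) mod 2π = 4.726001 rad, q = (φ − β) mod 2π = 4.820950 rad → L = 2.54·(4.726001 + 2.729198 + 4.820950) = 2.54·12.276149 = 31.181418 m
LSR: p² = d² − 2 + 2cos(α−β) + 2d(sin α + sin β) = -3.467259 < 0 → infeasible
RSL: p² = d² − 2 + 2cos(α−β) − 2d(sin α + sin β) = -3.404004 < 0 → infeasible
RLR: c = (6 − d² + 2cos(α−β) + 2d(sin α − sin β))/8 = 0.068935; p = 2π − arccos c = 4.781379 rad; φ = atan2(cos α − cos β, d − sin α + sin β) = -0.128154 rad; t = (α − φ + p/2) mod 2π = 0.833505 rad, q = (α − β − t + p) mod 2π = 0.928454 rad → L = 2.54·(0.833505 + 4.781379 + 0.928454) = 2.54·6.543338 = 16.620077 m
LRL: c = (6 − d² + 2cos(α−β) − 2d(sin α − sin β))/8 = 0.797427; p = 2π − arccos c = 5.635408 rad; φ = atan2(cos β − cos α, d + sin α − sin β) = 2.864048 rad; t = (φ − α + p/2) mod 2π = 1.083905 rad, q = (β − α − t + p) mod 2π = 1.287737 rad → L = 2.54·(1.083905 + 5.635408 + 1.287737) = 2.54·8.007050 = 20.337907 m
Shortest: RLR with L = 16.620077 m ≈ 16.6201 m
Convert RLR to answer units (arcs ×180/π): t = 0.833505·180/π = 47.7563°, p = 4.781379·180/π = 273.9528°, q = 0.928454·180/π = 53.1965°, L = 16.6201 m.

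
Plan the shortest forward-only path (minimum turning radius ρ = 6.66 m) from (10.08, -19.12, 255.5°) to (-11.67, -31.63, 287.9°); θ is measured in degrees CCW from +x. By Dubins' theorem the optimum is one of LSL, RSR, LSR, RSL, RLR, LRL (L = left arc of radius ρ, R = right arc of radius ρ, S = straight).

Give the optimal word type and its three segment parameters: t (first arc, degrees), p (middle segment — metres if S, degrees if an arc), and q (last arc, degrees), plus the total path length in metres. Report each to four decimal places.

RSL: t = 83.9811°, p = 7.0774 m, q = 116.3811°, L = 30.3673 m

Let ψ = atan2(Δy, Δx) = atan2(-12.51, -21.75) = -150.0937° be the start→goal bearing.
Normalize: d = |goal − start| / ρ = 25.091086/6.66 = 3.767430, α = (θ_start − ψ) mod 360° = 45.5937° = 0.795760 rad, β = (θ_goal − ψ) mod 360° = 77.9937° = 1.361246 rad.
Common terms: sin α = 0.714395, cos α = 0.699742, sin β = 0.978125, cos β = 0.208020, cos(α−β) = 0.844328, d² = 14.193531. Work in radians in the unit-radius frame; every candidate has L = ρ·(t + p + q).
LSL: p² = 2 + d² − 2cos(α−β) + 2d(sin α − sin β) = 12.517713; p = √p² = 3.538038; φ = atan2(cos β − cos α, d + sin α − sin β) = -0.139433 rad; t = (φ − α) mod 2π = 5.347993 rad, q = (β − φ) mod 2π = 1.500679 rad → L = 6.66·(5.347993 + 3.538038 + 1.500679) = 6.66·10.386710 = 69.175488 m
RSR: p² = 2 + d² − 2cos(α−β) + 2d(sin β − sin α) = 16.492038; p = √p² = 4.061039; φ = atan2(cos α − cos β, d − sin α + sin β) = 0.121381 rad; t = (α − φ) mod 2π = 0.674379 rad, q = (φ − β) mod 2π = 5.043320 rad → L = 6.66·(0.674379 + 4.061039 + 5.043320) = 6.66·9.778738 = 65.126393 m
LSR: p² = d² − 2 + 2cos(α−β) + 2d(sin α + sin β) = 26.635090; p = √p² = 5.160920; φ = atan2(−cos α − cos β, d + sin α + sin β) − atan2(−2, p) = 0.204957 rad; t = (φ − α) mod 2π = 5.692383 rad, q = (φ − β) mod 2π = 5.126896 rad → L = 6.66·(5.692383 + 5.160920 + 5.126896) = 6.66·15.980198 = 106.428121 m
RSL: p² = d² − 2 + 2cos(α−β) − 2d(sin α + sin β) = 1.129284; p = √p² = 1.062678; φ = atan2(cos α + cos β, d − sin α − sin β) − atan2(2, p) = -0.669987 rad; t = (α − φ) mod 2π = 1.465747 rad, q = (β − φ) mod 2π = 2.031234 rad → L = 6.66·(1.465747 + 1.062678 + 2.031234) = 6.66·4.559658 = 30.367325 m
RLR: c = (6 − d² + 2cos(α−β) + 2d(sin α − sin β))/8 = -1.061505, |c| > 1 → infeasible
LRL: c = (6 − d² + 2cos(α−β) − 2d(sin α − sin β))/8 = -0.564714; p = 2π − arccos c = 4.112302 rad; φ = atan2(cos β − cos α, d + sin α − sin β) = -0.139433 rad; t = (φ − α + p/2) mod 2π = 1.120958 rad, q = (β − α − t + p) mod 2π = 3.556831 rad → L = 6.66·(1.120958 + 4.112302 + 3.556831) = 6.66·8.790091 = 58.542007 m
Shortest: RSL with L = 30.367325 m ≈ 30.3673 m
Convert RSL to answer units (arcs ×180/π): t = 1.465747·180/π = 83.9811°, p = ρ·p = 6.66·1.062678 = 7.0774 m, q = 2.031234·180/π = 116.3811°, L = 30.3673 m.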